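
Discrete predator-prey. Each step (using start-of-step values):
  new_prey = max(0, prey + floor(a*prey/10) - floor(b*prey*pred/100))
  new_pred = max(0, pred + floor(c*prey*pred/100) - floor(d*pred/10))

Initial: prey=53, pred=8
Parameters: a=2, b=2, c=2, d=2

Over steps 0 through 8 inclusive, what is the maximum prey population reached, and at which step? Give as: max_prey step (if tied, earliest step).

Answer: 55 1

Derivation:
Step 1: prey: 53+10-8=55; pred: 8+8-1=15
Step 2: prey: 55+11-16=50; pred: 15+16-3=28
Step 3: prey: 50+10-28=32; pred: 28+28-5=51
Step 4: prey: 32+6-32=6; pred: 51+32-10=73
Step 5: prey: 6+1-8=0; pred: 73+8-14=67
Step 6: prey: 0+0-0=0; pred: 67+0-13=54
Step 7: prey: 0+0-0=0; pred: 54+0-10=44
Step 8: prey: 0+0-0=0; pred: 44+0-8=36
Max prey = 55 at step 1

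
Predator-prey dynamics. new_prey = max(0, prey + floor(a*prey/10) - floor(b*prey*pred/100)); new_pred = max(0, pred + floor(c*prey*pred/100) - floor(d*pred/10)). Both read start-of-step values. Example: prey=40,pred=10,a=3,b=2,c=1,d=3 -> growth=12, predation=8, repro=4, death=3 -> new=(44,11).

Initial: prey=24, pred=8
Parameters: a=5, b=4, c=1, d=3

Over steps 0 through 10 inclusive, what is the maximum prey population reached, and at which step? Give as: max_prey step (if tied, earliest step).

Answer: 69 6

Derivation:
Step 1: prey: 24+12-7=29; pred: 8+1-2=7
Step 2: prey: 29+14-8=35; pred: 7+2-2=7
Step 3: prey: 35+17-9=43; pred: 7+2-2=7
Step 4: prey: 43+21-12=52; pred: 7+3-2=8
Step 5: prey: 52+26-16=62; pred: 8+4-2=10
Step 6: prey: 62+31-24=69; pred: 10+6-3=13
Step 7: prey: 69+34-35=68; pred: 13+8-3=18
Step 8: prey: 68+34-48=54; pred: 18+12-5=25
Step 9: prey: 54+27-54=27; pred: 25+13-7=31
Step 10: prey: 27+13-33=7; pred: 31+8-9=30
Max prey = 69 at step 6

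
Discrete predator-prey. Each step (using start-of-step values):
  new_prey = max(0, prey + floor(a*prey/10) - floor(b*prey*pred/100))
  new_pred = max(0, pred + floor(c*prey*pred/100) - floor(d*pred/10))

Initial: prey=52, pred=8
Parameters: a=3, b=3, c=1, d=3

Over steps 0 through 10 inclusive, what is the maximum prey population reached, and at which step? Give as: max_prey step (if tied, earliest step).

Answer: 55 1

Derivation:
Step 1: prey: 52+15-12=55; pred: 8+4-2=10
Step 2: prey: 55+16-16=55; pred: 10+5-3=12
Step 3: prey: 55+16-19=52; pred: 12+6-3=15
Step 4: prey: 52+15-23=44; pred: 15+7-4=18
Step 5: prey: 44+13-23=34; pred: 18+7-5=20
Step 6: prey: 34+10-20=24; pred: 20+6-6=20
Step 7: prey: 24+7-14=17; pred: 20+4-6=18
Step 8: prey: 17+5-9=13; pred: 18+3-5=16
Step 9: prey: 13+3-6=10; pred: 16+2-4=14
Step 10: prey: 10+3-4=9; pred: 14+1-4=11
Max prey = 55 at step 1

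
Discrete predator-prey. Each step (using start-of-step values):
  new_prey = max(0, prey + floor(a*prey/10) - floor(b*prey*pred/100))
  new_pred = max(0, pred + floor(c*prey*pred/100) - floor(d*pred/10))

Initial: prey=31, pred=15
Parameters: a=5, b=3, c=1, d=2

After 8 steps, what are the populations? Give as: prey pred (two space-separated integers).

Step 1: prey: 31+15-13=33; pred: 15+4-3=16
Step 2: prey: 33+16-15=34; pred: 16+5-3=18
Step 3: prey: 34+17-18=33; pred: 18+6-3=21
Step 4: prey: 33+16-20=29; pred: 21+6-4=23
Step 5: prey: 29+14-20=23; pred: 23+6-4=25
Step 6: prey: 23+11-17=17; pred: 25+5-5=25
Step 7: prey: 17+8-12=13; pred: 25+4-5=24
Step 8: prey: 13+6-9=10; pred: 24+3-4=23

Answer: 10 23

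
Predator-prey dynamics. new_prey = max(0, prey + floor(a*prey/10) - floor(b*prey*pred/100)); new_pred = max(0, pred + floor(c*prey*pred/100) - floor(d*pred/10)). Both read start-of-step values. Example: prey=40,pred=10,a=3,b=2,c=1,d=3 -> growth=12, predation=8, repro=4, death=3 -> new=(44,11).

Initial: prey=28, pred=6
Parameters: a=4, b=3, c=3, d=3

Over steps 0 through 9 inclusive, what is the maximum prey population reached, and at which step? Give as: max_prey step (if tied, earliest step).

Step 1: prey: 28+11-5=34; pred: 6+5-1=10
Step 2: prey: 34+13-10=37; pred: 10+10-3=17
Step 3: prey: 37+14-18=33; pred: 17+18-5=30
Step 4: prey: 33+13-29=17; pred: 30+29-9=50
Step 5: prey: 17+6-25=0; pred: 50+25-15=60
Step 6: prey: 0+0-0=0; pred: 60+0-18=42
Step 7: prey: 0+0-0=0; pred: 42+0-12=30
Step 8: prey: 0+0-0=0; pred: 30+0-9=21
Step 9: prey: 0+0-0=0; pred: 21+0-6=15
Max prey = 37 at step 2

Answer: 37 2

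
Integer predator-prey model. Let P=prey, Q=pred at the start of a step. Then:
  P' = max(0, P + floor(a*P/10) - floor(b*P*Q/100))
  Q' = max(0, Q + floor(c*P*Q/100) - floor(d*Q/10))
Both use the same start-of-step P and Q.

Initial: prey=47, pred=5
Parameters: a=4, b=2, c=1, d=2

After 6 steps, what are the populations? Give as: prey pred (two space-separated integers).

Answer: 54 81

Derivation:
Step 1: prey: 47+18-4=61; pred: 5+2-1=6
Step 2: prey: 61+24-7=78; pred: 6+3-1=8
Step 3: prey: 78+31-12=97; pred: 8+6-1=13
Step 4: prey: 97+38-25=110; pred: 13+12-2=23
Step 5: prey: 110+44-50=104; pred: 23+25-4=44
Step 6: prey: 104+41-91=54; pred: 44+45-8=81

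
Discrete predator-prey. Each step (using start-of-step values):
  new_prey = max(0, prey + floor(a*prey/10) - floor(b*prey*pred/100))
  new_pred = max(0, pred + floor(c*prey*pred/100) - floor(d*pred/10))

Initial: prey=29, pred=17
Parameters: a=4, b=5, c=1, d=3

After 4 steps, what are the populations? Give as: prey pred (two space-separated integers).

Step 1: prey: 29+11-24=16; pred: 17+4-5=16
Step 2: prey: 16+6-12=10; pred: 16+2-4=14
Step 3: prey: 10+4-7=7; pred: 14+1-4=11
Step 4: prey: 7+2-3=6; pred: 11+0-3=8

Answer: 6 8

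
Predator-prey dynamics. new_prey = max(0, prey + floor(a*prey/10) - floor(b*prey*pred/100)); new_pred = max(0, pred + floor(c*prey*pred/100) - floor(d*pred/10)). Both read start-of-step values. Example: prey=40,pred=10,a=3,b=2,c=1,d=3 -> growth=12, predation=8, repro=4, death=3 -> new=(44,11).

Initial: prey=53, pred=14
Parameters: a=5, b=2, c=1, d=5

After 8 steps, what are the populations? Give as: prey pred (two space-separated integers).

Answer: 2 47

Derivation:
Step 1: prey: 53+26-14=65; pred: 14+7-7=14
Step 2: prey: 65+32-18=79; pred: 14+9-7=16
Step 3: prey: 79+39-25=93; pred: 16+12-8=20
Step 4: prey: 93+46-37=102; pred: 20+18-10=28
Step 5: prey: 102+51-57=96; pred: 28+28-14=42
Step 6: prey: 96+48-80=64; pred: 42+40-21=61
Step 7: prey: 64+32-78=18; pred: 61+39-30=70
Step 8: prey: 18+9-25=2; pred: 70+12-35=47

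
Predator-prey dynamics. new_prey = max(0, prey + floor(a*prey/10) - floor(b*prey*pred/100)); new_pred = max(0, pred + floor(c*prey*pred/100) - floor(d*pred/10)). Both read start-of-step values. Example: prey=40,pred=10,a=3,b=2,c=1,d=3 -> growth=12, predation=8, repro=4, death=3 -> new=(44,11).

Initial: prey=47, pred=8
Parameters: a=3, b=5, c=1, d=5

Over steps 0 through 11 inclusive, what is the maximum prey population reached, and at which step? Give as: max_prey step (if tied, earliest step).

Step 1: prey: 47+14-18=43; pred: 8+3-4=7
Step 2: prey: 43+12-15=40; pred: 7+3-3=7
Step 3: prey: 40+12-14=38; pred: 7+2-3=6
Step 4: prey: 38+11-11=38; pred: 6+2-3=5
Step 5: prey: 38+11-9=40; pred: 5+1-2=4
Step 6: prey: 40+12-8=44; pred: 4+1-2=3
Step 7: prey: 44+13-6=51; pred: 3+1-1=3
Step 8: prey: 51+15-7=59; pred: 3+1-1=3
Step 9: prey: 59+17-8=68; pred: 3+1-1=3
Step 10: prey: 68+20-10=78; pred: 3+2-1=4
Step 11: prey: 78+23-15=86; pred: 4+3-2=5
Max prey = 86 at step 11

Answer: 86 11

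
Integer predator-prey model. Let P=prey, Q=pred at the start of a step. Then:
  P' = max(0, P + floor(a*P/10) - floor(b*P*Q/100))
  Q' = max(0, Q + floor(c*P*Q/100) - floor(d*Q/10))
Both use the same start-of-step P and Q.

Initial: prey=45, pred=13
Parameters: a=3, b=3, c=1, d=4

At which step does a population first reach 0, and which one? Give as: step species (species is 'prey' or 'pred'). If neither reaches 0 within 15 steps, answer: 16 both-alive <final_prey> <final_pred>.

Answer: 16 both-alive 53 9

Derivation:
Step 1: prey: 45+13-17=41; pred: 13+5-5=13
Step 2: prey: 41+12-15=38; pred: 13+5-5=13
Step 3: prey: 38+11-14=35; pred: 13+4-5=12
Step 4: prey: 35+10-12=33; pred: 12+4-4=12
Step 5: prey: 33+9-11=31; pred: 12+3-4=11
Step 6: prey: 31+9-10=30; pred: 11+3-4=10
Step 7: prey: 30+9-9=30; pred: 10+3-4=9
Step 8: prey: 30+9-8=31; pred: 9+2-3=8
Step 9: prey: 31+9-7=33; pred: 8+2-3=7
Step 10: prey: 33+9-6=36; pred: 7+2-2=7
Step 11: prey: 36+10-7=39; pred: 7+2-2=7
Step 12: prey: 39+11-8=42; pred: 7+2-2=7
Step 13: prey: 42+12-8=46; pred: 7+2-2=7
Step 14: prey: 46+13-9=50; pred: 7+3-2=8
Step 15: prey: 50+15-12=53; pred: 8+4-3=9
No extinction within 15 steps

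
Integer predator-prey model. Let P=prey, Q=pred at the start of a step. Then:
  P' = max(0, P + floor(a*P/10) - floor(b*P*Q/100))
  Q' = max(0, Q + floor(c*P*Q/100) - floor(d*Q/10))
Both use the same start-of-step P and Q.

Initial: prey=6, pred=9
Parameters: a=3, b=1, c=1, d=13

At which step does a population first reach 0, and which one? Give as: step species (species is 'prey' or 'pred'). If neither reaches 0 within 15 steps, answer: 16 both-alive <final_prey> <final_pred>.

Step 1: prey: 6+1-0=7; pred: 9+0-11=0
First extinction: pred at step 1

Answer: 1 pred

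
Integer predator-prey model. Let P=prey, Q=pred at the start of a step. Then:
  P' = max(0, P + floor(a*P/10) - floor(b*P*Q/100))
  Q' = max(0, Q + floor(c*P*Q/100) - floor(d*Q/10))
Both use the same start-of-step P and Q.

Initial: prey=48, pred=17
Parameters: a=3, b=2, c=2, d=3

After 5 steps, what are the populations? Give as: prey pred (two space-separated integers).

Step 1: prey: 48+14-16=46; pred: 17+16-5=28
Step 2: prey: 46+13-25=34; pred: 28+25-8=45
Step 3: prey: 34+10-30=14; pred: 45+30-13=62
Step 4: prey: 14+4-17=1; pred: 62+17-18=61
Step 5: prey: 1+0-1=0; pred: 61+1-18=44

Answer: 0 44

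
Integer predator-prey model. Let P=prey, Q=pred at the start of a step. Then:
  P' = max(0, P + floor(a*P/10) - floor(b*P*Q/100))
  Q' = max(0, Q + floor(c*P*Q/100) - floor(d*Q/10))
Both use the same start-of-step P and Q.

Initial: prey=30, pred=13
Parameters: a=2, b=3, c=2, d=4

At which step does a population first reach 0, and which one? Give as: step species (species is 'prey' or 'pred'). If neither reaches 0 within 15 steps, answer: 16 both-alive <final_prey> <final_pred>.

Answer: 16 both-alive 19 2

Derivation:
Step 1: prey: 30+6-11=25; pred: 13+7-5=15
Step 2: prey: 25+5-11=19; pred: 15+7-6=16
Step 3: prey: 19+3-9=13; pred: 16+6-6=16
Step 4: prey: 13+2-6=9; pred: 16+4-6=14
Step 5: prey: 9+1-3=7; pred: 14+2-5=11
Step 6: prey: 7+1-2=6; pred: 11+1-4=8
Step 7: prey: 6+1-1=6; pred: 8+0-3=5
Step 8: prey: 6+1-0=7; pred: 5+0-2=3
Step 9: prey: 7+1-0=8; pred: 3+0-1=2
Step 10: prey: 8+1-0=9; pred: 2+0-0=2
Step 11: prey: 9+1-0=10; pred: 2+0-0=2
Step 12: prey: 10+2-0=12; pred: 2+0-0=2
Step 13: prey: 12+2-0=14; pred: 2+0-0=2
Step 14: prey: 14+2-0=16; pred: 2+0-0=2
Step 15: prey: 16+3-0=19; pred: 2+0-0=2
No extinction within 15 steps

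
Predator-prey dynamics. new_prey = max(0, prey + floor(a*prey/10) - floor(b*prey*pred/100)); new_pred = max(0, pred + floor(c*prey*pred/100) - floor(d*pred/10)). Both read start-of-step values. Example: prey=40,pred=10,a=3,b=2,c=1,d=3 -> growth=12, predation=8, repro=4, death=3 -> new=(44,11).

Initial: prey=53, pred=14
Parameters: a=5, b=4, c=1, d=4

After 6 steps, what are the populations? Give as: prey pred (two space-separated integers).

Answer: 20 12

Derivation:
Step 1: prey: 53+26-29=50; pred: 14+7-5=16
Step 2: prey: 50+25-32=43; pred: 16+8-6=18
Step 3: prey: 43+21-30=34; pred: 18+7-7=18
Step 4: prey: 34+17-24=27; pred: 18+6-7=17
Step 5: prey: 27+13-18=22; pred: 17+4-6=15
Step 6: prey: 22+11-13=20; pred: 15+3-6=12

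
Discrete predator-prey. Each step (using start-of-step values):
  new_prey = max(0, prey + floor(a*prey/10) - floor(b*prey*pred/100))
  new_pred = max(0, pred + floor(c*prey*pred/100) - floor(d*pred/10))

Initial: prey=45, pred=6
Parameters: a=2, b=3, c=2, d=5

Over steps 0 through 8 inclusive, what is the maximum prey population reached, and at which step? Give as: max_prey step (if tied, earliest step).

Step 1: prey: 45+9-8=46; pred: 6+5-3=8
Step 2: prey: 46+9-11=44; pred: 8+7-4=11
Step 3: prey: 44+8-14=38; pred: 11+9-5=15
Step 4: prey: 38+7-17=28; pred: 15+11-7=19
Step 5: prey: 28+5-15=18; pred: 19+10-9=20
Step 6: prey: 18+3-10=11; pred: 20+7-10=17
Step 7: prey: 11+2-5=8; pred: 17+3-8=12
Step 8: prey: 8+1-2=7; pred: 12+1-6=7
Max prey = 46 at step 1

Answer: 46 1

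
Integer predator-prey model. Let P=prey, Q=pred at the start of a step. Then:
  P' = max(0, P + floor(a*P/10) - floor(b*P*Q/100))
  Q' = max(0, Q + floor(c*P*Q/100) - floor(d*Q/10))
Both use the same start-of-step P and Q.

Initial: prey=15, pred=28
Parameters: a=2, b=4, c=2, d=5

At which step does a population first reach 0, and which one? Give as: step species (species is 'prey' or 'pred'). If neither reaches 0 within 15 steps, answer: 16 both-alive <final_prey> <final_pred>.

Step 1: prey: 15+3-16=2; pred: 28+8-14=22
Step 2: prey: 2+0-1=1; pred: 22+0-11=11
Step 3: prey: 1+0-0=1; pred: 11+0-5=6
Step 4: prey: 1+0-0=1; pred: 6+0-3=3
Step 5: prey: 1+0-0=1; pred: 3+0-1=2
Step 6: prey: 1+0-0=1; pred: 2+0-1=1
Step 7: prey: 1+0-0=1; pred: 1+0-0=1
Steps 8-15: state stable at prey=1, pred=1 (no change)
No extinction within 15 steps

Answer: 16 both-alive 1 1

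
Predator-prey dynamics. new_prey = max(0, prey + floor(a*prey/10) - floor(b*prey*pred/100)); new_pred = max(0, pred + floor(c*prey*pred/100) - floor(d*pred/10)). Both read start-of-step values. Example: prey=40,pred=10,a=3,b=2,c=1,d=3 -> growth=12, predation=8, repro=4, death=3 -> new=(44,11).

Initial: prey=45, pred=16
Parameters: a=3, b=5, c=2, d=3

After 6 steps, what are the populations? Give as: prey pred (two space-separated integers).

Step 1: prey: 45+13-36=22; pred: 16+14-4=26
Step 2: prey: 22+6-28=0; pred: 26+11-7=30
Step 3: prey: 0+0-0=0; pred: 30+0-9=21
Step 4: prey: 0+0-0=0; pred: 21+0-6=15
Step 5: prey: 0+0-0=0; pred: 15+0-4=11
Step 6: prey: 0+0-0=0; pred: 11+0-3=8

Answer: 0 8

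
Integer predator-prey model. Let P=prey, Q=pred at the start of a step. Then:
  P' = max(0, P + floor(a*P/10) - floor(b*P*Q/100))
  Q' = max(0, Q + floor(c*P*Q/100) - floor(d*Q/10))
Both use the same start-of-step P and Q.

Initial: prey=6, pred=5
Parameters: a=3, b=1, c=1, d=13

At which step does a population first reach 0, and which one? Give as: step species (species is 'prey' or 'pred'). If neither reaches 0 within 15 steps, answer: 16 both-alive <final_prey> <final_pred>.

Step 1: prey: 6+1-0=7; pred: 5+0-6=0
First extinction: pred at step 1

Answer: 1 pred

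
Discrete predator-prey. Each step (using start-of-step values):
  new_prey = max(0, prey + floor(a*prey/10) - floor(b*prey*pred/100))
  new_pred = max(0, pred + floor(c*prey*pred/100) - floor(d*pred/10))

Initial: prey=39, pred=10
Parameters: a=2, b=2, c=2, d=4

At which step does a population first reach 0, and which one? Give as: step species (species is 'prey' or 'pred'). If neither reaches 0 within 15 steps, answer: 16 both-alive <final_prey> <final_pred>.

Answer: 16 both-alive 12 2

Derivation:
Step 1: prey: 39+7-7=39; pred: 10+7-4=13
Step 2: prey: 39+7-10=36; pred: 13+10-5=18
Step 3: prey: 36+7-12=31; pred: 18+12-7=23
Step 4: prey: 31+6-14=23; pred: 23+14-9=28
Step 5: prey: 23+4-12=15; pred: 28+12-11=29
Step 6: prey: 15+3-8=10; pred: 29+8-11=26
Step 7: prey: 10+2-5=7; pred: 26+5-10=21
Step 8: prey: 7+1-2=6; pred: 21+2-8=15
Step 9: prey: 6+1-1=6; pred: 15+1-6=10
Step 10: prey: 6+1-1=6; pred: 10+1-4=7
Step 11: prey: 6+1-0=7; pred: 7+0-2=5
Step 12: prey: 7+1-0=8; pred: 5+0-2=3
Step 13: prey: 8+1-0=9; pred: 3+0-1=2
Step 14: prey: 9+1-0=10; pred: 2+0-0=2
Step 15: prey: 10+2-0=12; pred: 2+0-0=2
No extinction within 15 steps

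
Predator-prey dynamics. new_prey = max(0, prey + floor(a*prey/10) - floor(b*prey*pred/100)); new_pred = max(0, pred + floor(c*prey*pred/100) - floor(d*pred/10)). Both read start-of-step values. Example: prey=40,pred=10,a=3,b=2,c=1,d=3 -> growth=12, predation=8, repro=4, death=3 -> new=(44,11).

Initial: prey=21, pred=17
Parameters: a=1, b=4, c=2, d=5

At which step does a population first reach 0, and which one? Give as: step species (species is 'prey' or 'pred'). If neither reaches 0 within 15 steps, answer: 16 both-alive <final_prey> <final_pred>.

Answer: 16 both-alive 3 1

Derivation:
Step 1: prey: 21+2-14=9; pred: 17+7-8=16
Step 2: prey: 9+0-5=4; pred: 16+2-8=10
Step 3: prey: 4+0-1=3; pred: 10+0-5=5
Step 4: prey: 3+0-0=3; pred: 5+0-2=3
Step 5: prey: 3+0-0=3; pred: 3+0-1=2
Step 6: prey: 3+0-0=3; pred: 2+0-1=1
Step 7: prey: 3+0-0=3; pred: 1+0-0=1
Steps 8-15: state stable at prey=3, pred=1 (no change)
No extinction within 15 steps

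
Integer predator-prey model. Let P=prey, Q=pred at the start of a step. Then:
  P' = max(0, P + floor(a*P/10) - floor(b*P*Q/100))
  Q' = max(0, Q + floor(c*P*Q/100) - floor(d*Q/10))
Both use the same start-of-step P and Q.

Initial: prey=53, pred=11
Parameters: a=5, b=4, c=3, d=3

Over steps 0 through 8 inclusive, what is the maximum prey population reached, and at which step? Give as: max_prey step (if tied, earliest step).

Answer: 56 1

Derivation:
Step 1: prey: 53+26-23=56; pred: 11+17-3=25
Step 2: prey: 56+28-56=28; pred: 25+42-7=60
Step 3: prey: 28+14-67=0; pred: 60+50-18=92
Step 4: prey: 0+0-0=0; pred: 92+0-27=65
Step 5: prey: 0+0-0=0; pred: 65+0-19=46
Step 6: prey: 0+0-0=0; pred: 46+0-13=33
Step 7: prey: 0+0-0=0; pred: 33+0-9=24
Step 8: prey: 0+0-0=0; pred: 24+0-7=17
Max prey = 56 at step 1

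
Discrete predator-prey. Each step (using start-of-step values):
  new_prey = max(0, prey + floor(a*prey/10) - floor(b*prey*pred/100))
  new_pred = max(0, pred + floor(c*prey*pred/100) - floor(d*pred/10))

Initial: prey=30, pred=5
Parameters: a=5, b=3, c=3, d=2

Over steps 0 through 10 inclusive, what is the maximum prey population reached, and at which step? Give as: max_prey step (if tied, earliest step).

Step 1: prey: 30+15-4=41; pred: 5+4-1=8
Step 2: prey: 41+20-9=52; pred: 8+9-1=16
Step 3: prey: 52+26-24=54; pred: 16+24-3=37
Step 4: prey: 54+27-59=22; pred: 37+59-7=89
Step 5: prey: 22+11-58=0; pred: 89+58-17=130
Step 6: prey: 0+0-0=0; pred: 130+0-26=104
Step 7: prey: 0+0-0=0; pred: 104+0-20=84
Step 8: prey: 0+0-0=0; pred: 84+0-16=68
Step 9: prey: 0+0-0=0; pred: 68+0-13=55
Step 10: prey: 0+0-0=0; pred: 55+0-11=44
Max prey = 54 at step 3

Answer: 54 3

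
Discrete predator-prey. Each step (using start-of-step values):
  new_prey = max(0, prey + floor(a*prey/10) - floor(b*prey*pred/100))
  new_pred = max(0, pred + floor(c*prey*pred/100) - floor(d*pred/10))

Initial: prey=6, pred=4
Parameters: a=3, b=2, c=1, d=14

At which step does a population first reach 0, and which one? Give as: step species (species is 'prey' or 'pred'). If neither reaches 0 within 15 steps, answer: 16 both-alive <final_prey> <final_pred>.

Answer: 1 pred

Derivation:
Step 1: prey: 6+1-0=7; pred: 4+0-5=0
First extinction: pred at step 1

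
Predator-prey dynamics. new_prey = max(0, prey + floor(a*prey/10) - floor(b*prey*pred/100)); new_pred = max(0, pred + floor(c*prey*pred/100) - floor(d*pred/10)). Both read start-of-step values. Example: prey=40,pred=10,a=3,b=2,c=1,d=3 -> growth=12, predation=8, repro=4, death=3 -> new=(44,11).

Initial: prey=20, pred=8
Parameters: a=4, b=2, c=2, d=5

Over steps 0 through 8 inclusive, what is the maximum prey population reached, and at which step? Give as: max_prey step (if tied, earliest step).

Answer: 66 6

Derivation:
Step 1: prey: 20+8-3=25; pred: 8+3-4=7
Step 2: prey: 25+10-3=32; pred: 7+3-3=7
Step 3: prey: 32+12-4=40; pred: 7+4-3=8
Step 4: prey: 40+16-6=50; pred: 8+6-4=10
Step 5: prey: 50+20-10=60; pred: 10+10-5=15
Step 6: prey: 60+24-18=66; pred: 15+18-7=26
Step 7: prey: 66+26-34=58; pred: 26+34-13=47
Step 8: prey: 58+23-54=27; pred: 47+54-23=78
Max prey = 66 at step 6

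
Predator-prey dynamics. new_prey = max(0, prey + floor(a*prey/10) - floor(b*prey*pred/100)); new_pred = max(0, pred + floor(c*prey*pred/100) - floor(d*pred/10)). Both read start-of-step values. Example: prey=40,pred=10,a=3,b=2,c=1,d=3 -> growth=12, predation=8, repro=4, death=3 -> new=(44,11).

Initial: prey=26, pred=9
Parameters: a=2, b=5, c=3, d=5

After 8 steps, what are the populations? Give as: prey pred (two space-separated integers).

Step 1: prey: 26+5-11=20; pred: 9+7-4=12
Step 2: prey: 20+4-12=12; pred: 12+7-6=13
Step 3: prey: 12+2-7=7; pred: 13+4-6=11
Step 4: prey: 7+1-3=5; pred: 11+2-5=8
Step 5: prey: 5+1-2=4; pred: 8+1-4=5
Step 6: prey: 4+0-1=3; pred: 5+0-2=3
Step 7: prey: 3+0-0=3; pred: 3+0-1=2
Step 8: prey: 3+0-0=3; pred: 2+0-1=1

Answer: 3 1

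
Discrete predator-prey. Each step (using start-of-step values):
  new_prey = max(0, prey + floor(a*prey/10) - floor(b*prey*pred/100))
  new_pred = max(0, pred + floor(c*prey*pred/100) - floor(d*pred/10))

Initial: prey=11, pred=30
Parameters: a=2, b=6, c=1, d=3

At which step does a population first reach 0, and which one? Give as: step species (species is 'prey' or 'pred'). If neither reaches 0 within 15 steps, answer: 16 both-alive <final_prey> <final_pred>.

Answer: 1 prey

Derivation:
Step 1: prey: 11+2-19=0; pred: 30+3-9=24
First extinction: prey at step 1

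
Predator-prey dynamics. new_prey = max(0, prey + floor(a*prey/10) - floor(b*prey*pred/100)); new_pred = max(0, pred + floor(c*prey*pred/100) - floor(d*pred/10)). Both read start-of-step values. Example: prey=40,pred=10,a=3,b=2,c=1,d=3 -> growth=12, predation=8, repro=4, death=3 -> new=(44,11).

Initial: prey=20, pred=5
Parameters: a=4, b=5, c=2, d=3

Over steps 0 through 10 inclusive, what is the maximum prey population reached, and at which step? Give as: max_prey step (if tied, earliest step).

Answer: 27 3

Derivation:
Step 1: prey: 20+8-5=23; pred: 5+2-1=6
Step 2: prey: 23+9-6=26; pred: 6+2-1=7
Step 3: prey: 26+10-9=27; pred: 7+3-2=8
Step 4: prey: 27+10-10=27; pred: 8+4-2=10
Step 5: prey: 27+10-13=24; pred: 10+5-3=12
Step 6: prey: 24+9-14=19; pred: 12+5-3=14
Step 7: prey: 19+7-13=13; pred: 14+5-4=15
Step 8: prey: 13+5-9=9; pred: 15+3-4=14
Step 9: prey: 9+3-6=6; pred: 14+2-4=12
Step 10: prey: 6+2-3=5; pred: 12+1-3=10
Max prey = 27 at step 3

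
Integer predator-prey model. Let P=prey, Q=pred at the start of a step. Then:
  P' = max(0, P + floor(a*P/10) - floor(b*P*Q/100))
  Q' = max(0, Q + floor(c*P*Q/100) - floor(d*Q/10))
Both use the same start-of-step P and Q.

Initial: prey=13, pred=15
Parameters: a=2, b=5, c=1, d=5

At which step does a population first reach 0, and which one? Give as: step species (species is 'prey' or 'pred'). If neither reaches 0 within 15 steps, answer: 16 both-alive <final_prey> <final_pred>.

Answer: 16 both-alive 29 1

Derivation:
Step 1: prey: 13+2-9=6; pred: 15+1-7=9
Step 2: prey: 6+1-2=5; pred: 9+0-4=5
Step 3: prey: 5+1-1=5; pred: 5+0-2=3
Step 4: prey: 5+1-0=6; pred: 3+0-1=2
Step 5: prey: 6+1-0=7; pred: 2+0-1=1
Step 6: prey: 7+1-0=8; pred: 1+0-0=1
Step 7: prey: 8+1-0=9; pred: 1+0-0=1
Step 8: prey: 9+1-0=10; pred: 1+0-0=1
Step 9: prey: 10+2-0=12; pred: 1+0-0=1
Step 10: prey: 12+2-0=14; pred: 1+0-0=1
Step 11: prey: 14+2-0=16; pred: 1+0-0=1
Step 12: prey: 16+3-0=19; pred: 1+0-0=1
Step 13: prey: 19+3-0=22; pred: 1+0-0=1
Step 14: prey: 22+4-1=25; pred: 1+0-0=1
Step 15: prey: 25+5-1=29; pred: 1+0-0=1
No extinction within 15 steps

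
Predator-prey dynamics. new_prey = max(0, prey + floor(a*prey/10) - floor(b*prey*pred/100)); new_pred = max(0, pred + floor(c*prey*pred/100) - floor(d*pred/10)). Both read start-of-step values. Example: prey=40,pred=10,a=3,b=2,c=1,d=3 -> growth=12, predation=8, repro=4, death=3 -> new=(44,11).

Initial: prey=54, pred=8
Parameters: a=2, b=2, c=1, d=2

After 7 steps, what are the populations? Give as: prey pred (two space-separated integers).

Answer: 9 32

Derivation:
Step 1: prey: 54+10-8=56; pred: 8+4-1=11
Step 2: prey: 56+11-12=55; pred: 11+6-2=15
Step 3: prey: 55+11-16=50; pred: 15+8-3=20
Step 4: prey: 50+10-20=40; pred: 20+10-4=26
Step 5: prey: 40+8-20=28; pred: 26+10-5=31
Step 6: prey: 28+5-17=16; pred: 31+8-6=33
Step 7: prey: 16+3-10=9; pred: 33+5-6=32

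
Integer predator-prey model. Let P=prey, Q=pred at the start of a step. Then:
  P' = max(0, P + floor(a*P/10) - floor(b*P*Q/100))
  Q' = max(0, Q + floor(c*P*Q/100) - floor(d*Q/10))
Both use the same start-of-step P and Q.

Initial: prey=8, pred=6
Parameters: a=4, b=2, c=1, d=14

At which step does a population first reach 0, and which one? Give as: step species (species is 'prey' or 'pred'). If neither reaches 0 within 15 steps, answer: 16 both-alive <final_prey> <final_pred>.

Answer: 1 pred

Derivation:
Step 1: prey: 8+3-0=11; pred: 6+0-8=0
First extinction: pred at step 1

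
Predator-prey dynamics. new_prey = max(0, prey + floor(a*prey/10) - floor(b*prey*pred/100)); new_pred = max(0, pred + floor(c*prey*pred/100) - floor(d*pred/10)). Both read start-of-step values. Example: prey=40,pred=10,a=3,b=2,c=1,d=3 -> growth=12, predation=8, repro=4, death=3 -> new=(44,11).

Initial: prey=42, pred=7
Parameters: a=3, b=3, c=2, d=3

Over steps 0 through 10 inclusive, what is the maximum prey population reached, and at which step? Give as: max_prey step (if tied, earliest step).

Answer: 46 1

Derivation:
Step 1: prey: 42+12-8=46; pred: 7+5-2=10
Step 2: prey: 46+13-13=46; pred: 10+9-3=16
Step 3: prey: 46+13-22=37; pred: 16+14-4=26
Step 4: prey: 37+11-28=20; pred: 26+19-7=38
Step 5: prey: 20+6-22=4; pred: 38+15-11=42
Step 6: prey: 4+1-5=0; pred: 42+3-12=33
Step 7: prey: 0+0-0=0; pred: 33+0-9=24
Step 8: prey: 0+0-0=0; pred: 24+0-7=17
Step 9: prey: 0+0-0=0; pred: 17+0-5=12
Step 10: prey: 0+0-0=0; pred: 12+0-3=9
Max prey = 46 at step 1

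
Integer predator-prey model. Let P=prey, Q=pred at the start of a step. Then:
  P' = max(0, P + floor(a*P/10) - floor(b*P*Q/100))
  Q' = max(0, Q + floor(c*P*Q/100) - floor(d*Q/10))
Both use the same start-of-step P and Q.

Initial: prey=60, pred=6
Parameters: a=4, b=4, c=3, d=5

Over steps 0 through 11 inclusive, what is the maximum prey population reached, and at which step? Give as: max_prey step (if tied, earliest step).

Step 1: prey: 60+24-14=70; pred: 6+10-3=13
Step 2: prey: 70+28-36=62; pred: 13+27-6=34
Step 3: prey: 62+24-84=2; pred: 34+63-17=80
Step 4: prey: 2+0-6=0; pred: 80+4-40=44
Step 5: prey: 0+0-0=0; pred: 44+0-22=22
Step 6: prey: 0+0-0=0; pred: 22+0-11=11
Step 7: prey: 0+0-0=0; pred: 11+0-5=6
Step 8: prey: 0+0-0=0; pred: 6+0-3=3
Step 9: prey: 0+0-0=0; pred: 3+0-1=2
Step 10: prey: 0+0-0=0; pred: 2+0-1=1
Step 11: prey: 0+0-0=0; pred: 1+0-0=1
Max prey = 70 at step 1

Answer: 70 1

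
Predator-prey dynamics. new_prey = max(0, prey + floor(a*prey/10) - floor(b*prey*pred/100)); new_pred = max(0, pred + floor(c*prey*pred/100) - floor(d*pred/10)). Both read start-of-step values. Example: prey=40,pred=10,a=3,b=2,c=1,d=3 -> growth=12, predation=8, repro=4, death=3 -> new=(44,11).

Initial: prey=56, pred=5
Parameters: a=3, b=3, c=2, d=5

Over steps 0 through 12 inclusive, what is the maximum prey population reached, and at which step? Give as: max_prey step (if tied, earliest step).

Step 1: prey: 56+16-8=64; pred: 5+5-2=8
Step 2: prey: 64+19-15=68; pred: 8+10-4=14
Step 3: prey: 68+20-28=60; pred: 14+19-7=26
Step 4: prey: 60+18-46=32; pred: 26+31-13=44
Step 5: prey: 32+9-42=0; pred: 44+28-22=50
Step 6: prey: 0+0-0=0; pred: 50+0-25=25
Step 7: prey: 0+0-0=0; pred: 25+0-12=13
Step 8: prey: 0+0-0=0; pred: 13+0-6=7
Step 9: prey: 0+0-0=0; pred: 7+0-3=4
Step 10: prey: 0+0-0=0; pred: 4+0-2=2
Step 11: prey: 0+0-0=0; pred: 2+0-1=1
Step 12: prey: 0+0-0=0; pred: 1+0-0=1
Max prey = 68 at step 2

Answer: 68 2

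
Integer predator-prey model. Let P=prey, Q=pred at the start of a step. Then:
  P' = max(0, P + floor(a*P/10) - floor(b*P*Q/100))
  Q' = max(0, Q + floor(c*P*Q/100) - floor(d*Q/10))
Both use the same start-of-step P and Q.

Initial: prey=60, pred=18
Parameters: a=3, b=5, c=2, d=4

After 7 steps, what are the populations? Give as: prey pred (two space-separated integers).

Step 1: prey: 60+18-54=24; pred: 18+21-7=32
Step 2: prey: 24+7-38=0; pred: 32+15-12=35
Step 3: prey: 0+0-0=0; pred: 35+0-14=21
Step 4: prey: 0+0-0=0; pred: 21+0-8=13
Step 5: prey: 0+0-0=0; pred: 13+0-5=8
Step 6: prey: 0+0-0=0; pred: 8+0-3=5
Step 7: prey: 0+0-0=0; pred: 5+0-2=3

Answer: 0 3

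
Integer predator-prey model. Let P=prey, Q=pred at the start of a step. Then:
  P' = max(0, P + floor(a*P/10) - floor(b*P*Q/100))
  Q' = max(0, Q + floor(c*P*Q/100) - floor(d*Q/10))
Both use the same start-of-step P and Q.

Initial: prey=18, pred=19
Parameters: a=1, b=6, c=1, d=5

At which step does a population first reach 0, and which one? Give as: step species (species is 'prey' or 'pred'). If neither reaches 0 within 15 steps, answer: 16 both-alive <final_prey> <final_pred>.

Answer: 1 prey

Derivation:
Step 1: prey: 18+1-20=0; pred: 19+3-9=13
First extinction: prey at step 1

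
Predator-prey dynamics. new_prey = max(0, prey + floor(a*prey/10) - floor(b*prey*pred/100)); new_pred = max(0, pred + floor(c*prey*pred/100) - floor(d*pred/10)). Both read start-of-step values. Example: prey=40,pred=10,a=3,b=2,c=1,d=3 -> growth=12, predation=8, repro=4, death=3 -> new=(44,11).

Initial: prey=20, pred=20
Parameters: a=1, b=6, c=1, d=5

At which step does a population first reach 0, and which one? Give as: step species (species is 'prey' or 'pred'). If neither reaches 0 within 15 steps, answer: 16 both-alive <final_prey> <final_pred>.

Step 1: prey: 20+2-24=0; pred: 20+4-10=14
First extinction: prey at step 1

Answer: 1 prey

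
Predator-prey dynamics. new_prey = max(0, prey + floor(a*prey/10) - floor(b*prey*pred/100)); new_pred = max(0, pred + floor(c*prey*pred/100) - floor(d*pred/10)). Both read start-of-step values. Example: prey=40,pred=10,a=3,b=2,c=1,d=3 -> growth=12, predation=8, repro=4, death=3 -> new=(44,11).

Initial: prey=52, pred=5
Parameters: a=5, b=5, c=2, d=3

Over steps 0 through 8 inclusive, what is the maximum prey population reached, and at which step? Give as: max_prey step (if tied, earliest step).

Step 1: prey: 52+26-13=65; pred: 5+5-1=9
Step 2: prey: 65+32-29=68; pred: 9+11-2=18
Step 3: prey: 68+34-61=41; pred: 18+24-5=37
Step 4: prey: 41+20-75=0; pred: 37+30-11=56
Step 5: prey: 0+0-0=0; pred: 56+0-16=40
Step 6: prey: 0+0-0=0; pred: 40+0-12=28
Step 7: prey: 0+0-0=0; pred: 28+0-8=20
Step 8: prey: 0+0-0=0; pred: 20+0-6=14
Max prey = 68 at step 2

Answer: 68 2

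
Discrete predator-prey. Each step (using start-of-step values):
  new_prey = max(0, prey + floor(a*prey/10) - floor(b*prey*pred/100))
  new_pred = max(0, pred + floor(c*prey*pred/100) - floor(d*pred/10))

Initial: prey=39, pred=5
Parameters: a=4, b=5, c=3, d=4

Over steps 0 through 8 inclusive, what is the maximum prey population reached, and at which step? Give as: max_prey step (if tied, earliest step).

Step 1: prey: 39+15-9=45; pred: 5+5-2=8
Step 2: prey: 45+18-18=45; pred: 8+10-3=15
Step 3: prey: 45+18-33=30; pred: 15+20-6=29
Step 4: prey: 30+12-43=0; pred: 29+26-11=44
Step 5: prey: 0+0-0=0; pred: 44+0-17=27
Step 6: prey: 0+0-0=0; pred: 27+0-10=17
Step 7: prey: 0+0-0=0; pred: 17+0-6=11
Step 8: prey: 0+0-0=0; pred: 11+0-4=7
Max prey = 45 at step 1

Answer: 45 1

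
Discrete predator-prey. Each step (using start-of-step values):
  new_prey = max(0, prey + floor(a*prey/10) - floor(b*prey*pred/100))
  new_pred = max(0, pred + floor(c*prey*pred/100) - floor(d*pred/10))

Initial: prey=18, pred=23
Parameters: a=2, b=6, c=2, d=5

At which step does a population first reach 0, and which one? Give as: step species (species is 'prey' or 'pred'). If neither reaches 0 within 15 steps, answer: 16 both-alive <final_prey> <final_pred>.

Step 1: prey: 18+3-24=0; pred: 23+8-11=20
First extinction: prey at step 1

Answer: 1 prey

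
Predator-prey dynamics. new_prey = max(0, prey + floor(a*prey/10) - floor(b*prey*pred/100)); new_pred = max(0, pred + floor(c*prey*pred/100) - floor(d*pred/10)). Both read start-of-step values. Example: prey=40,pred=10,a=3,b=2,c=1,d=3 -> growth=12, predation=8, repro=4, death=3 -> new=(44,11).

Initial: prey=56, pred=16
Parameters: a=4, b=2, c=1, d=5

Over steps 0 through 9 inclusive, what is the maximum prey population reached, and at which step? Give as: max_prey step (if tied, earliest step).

Answer: 70 3

Derivation:
Step 1: prey: 56+22-17=61; pred: 16+8-8=16
Step 2: prey: 61+24-19=66; pred: 16+9-8=17
Step 3: prey: 66+26-22=70; pred: 17+11-8=20
Step 4: prey: 70+28-28=70; pred: 20+14-10=24
Step 5: prey: 70+28-33=65; pred: 24+16-12=28
Step 6: prey: 65+26-36=55; pred: 28+18-14=32
Step 7: prey: 55+22-35=42; pred: 32+17-16=33
Step 8: prey: 42+16-27=31; pred: 33+13-16=30
Step 9: prey: 31+12-18=25; pred: 30+9-15=24
Max prey = 70 at step 3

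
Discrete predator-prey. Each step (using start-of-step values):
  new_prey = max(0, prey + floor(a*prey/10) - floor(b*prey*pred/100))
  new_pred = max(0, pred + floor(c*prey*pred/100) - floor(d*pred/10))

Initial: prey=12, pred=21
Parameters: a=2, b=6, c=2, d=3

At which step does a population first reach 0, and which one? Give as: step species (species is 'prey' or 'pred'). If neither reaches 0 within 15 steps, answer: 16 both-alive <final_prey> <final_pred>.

Answer: 1 prey

Derivation:
Step 1: prey: 12+2-15=0; pred: 21+5-6=20
First extinction: prey at step 1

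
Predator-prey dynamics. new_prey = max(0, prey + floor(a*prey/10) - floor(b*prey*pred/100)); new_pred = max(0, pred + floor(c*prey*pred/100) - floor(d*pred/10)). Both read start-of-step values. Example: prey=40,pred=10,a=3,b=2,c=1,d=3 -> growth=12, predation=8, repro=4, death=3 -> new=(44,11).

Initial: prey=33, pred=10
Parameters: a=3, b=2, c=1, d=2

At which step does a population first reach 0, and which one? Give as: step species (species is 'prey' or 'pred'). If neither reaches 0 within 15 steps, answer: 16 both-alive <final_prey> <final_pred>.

Step 1: prey: 33+9-6=36; pred: 10+3-2=11
Step 2: prey: 36+10-7=39; pred: 11+3-2=12
Step 3: prey: 39+11-9=41; pred: 12+4-2=14
Step 4: prey: 41+12-11=42; pred: 14+5-2=17
Step 5: prey: 42+12-14=40; pred: 17+7-3=21
Step 6: prey: 40+12-16=36; pred: 21+8-4=25
Step 7: prey: 36+10-18=28; pred: 25+9-5=29
Step 8: prey: 28+8-16=20; pred: 29+8-5=32
Step 9: prey: 20+6-12=14; pred: 32+6-6=32
Step 10: prey: 14+4-8=10; pred: 32+4-6=30
Step 11: prey: 10+3-6=7; pred: 30+3-6=27
Step 12: prey: 7+2-3=6; pred: 27+1-5=23
Step 13: prey: 6+1-2=5; pred: 23+1-4=20
Step 14: prey: 5+1-2=4; pred: 20+1-4=17
Step 15: prey: 4+1-1=4; pred: 17+0-3=14
No extinction within 15 steps

Answer: 16 both-alive 4 14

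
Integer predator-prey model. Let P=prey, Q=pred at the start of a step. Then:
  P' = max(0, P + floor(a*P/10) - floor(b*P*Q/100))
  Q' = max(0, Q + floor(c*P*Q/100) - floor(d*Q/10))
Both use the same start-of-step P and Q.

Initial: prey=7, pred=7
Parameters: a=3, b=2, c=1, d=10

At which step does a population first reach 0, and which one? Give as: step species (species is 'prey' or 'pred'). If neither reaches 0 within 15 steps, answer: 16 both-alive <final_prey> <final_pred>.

Answer: 1 pred

Derivation:
Step 1: prey: 7+2-0=9; pred: 7+0-7=0
First extinction: pred at step 1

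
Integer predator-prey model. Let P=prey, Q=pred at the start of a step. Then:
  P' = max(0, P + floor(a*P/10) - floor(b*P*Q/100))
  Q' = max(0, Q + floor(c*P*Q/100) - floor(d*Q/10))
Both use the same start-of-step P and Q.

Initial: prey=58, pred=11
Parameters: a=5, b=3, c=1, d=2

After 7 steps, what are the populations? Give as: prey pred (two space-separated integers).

Answer: 0 35

Derivation:
Step 1: prey: 58+29-19=68; pred: 11+6-2=15
Step 2: prey: 68+34-30=72; pred: 15+10-3=22
Step 3: prey: 72+36-47=61; pred: 22+15-4=33
Step 4: prey: 61+30-60=31; pred: 33+20-6=47
Step 5: prey: 31+15-43=3; pred: 47+14-9=52
Step 6: prey: 3+1-4=0; pred: 52+1-10=43
Step 7: prey: 0+0-0=0; pred: 43+0-8=35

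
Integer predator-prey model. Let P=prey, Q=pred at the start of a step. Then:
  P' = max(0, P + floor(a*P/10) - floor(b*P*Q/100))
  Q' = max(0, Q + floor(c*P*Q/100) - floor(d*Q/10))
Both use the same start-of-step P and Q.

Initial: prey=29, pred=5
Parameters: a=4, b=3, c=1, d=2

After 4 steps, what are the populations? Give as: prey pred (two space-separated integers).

Answer: 69 8

Derivation:
Step 1: prey: 29+11-4=36; pred: 5+1-1=5
Step 2: prey: 36+14-5=45; pred: 5+1-1=5
Step 3: prey: 45+18-6=57; pred: 5+2-1=6
Step 4: prey: 57+22-10=69; pred: 6+3-1=8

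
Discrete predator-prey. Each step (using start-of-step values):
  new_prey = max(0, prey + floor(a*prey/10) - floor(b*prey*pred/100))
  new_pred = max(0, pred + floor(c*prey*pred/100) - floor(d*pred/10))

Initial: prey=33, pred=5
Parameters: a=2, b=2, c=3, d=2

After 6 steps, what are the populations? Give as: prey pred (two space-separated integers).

Step 1: prey: 33+6-3=36; pred: 5+4-1=8
Step 2: prey: 36+7-5=38; pred: 8+8-1=15
Step 3: prey: 38+7-11=34; pred: 15+17-3=29
Step 4: prey: 34+6-19=21; pred: 29+29-5=53
Step 5: prey: 21+4-22=3; pred: 53+33-10=76
Step 6: prey: 3+0-4=0; pred: 76+6-15=67

Answer: 0 67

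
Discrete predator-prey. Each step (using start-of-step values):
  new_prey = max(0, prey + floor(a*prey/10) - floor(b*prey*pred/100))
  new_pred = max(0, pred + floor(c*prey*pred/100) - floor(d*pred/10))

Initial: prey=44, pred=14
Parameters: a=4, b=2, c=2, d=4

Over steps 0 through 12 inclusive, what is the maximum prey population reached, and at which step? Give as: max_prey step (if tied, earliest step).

Answer: 49 1

Derivation:
Step 1: prey: 44+17-12=49; pred: 14+12-5=21
Step 2: prey: 49+19-20=48; pred: 21+20-8=33
Step 3: prey: 48+19-31=36; pred: 33+31-13=51
Step 4: prey: 36+14-36=14; pred: 51+36-20=67
Step 5: prey: 14+5-18=1; pred: 67+18-26=59
Step 6: prey: 1+0-1=0; pred: 59+1-23=37
Step 7: prey: 0+0-0=0; pred: 37+0-14=23
Step 8: prey: 0+0-0=0; pred: 23+0-9=14
Step 9: prey: 0+0-0=0; pred: 14+0-5=9
Step 10: prey: 0+0-0=0; pred: 9+0-3=6
Step 11: prey: 0+0-0=0; pred: 6+0-2=4
Step 12: prey: 0+0-0=0; pred: 4+0-1=3
Max prey = 49 at step 1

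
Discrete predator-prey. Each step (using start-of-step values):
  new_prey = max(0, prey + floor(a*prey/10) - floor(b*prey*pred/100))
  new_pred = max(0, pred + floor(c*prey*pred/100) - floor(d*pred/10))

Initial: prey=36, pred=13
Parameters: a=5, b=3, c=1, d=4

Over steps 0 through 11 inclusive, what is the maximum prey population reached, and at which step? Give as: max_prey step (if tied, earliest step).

Answer: 64 5

Derivation:
Step 1: prey: 36+18-14=40; pred: 13+4-5=12
Step 2: prey: 40+20-14=46; pred: 12+4-4=12
Step 3: prey: 46+23-16=53; pred: 12+5-4=13
Step 4: prey: 53+26-20=59; pred: 13+6-5=14
Step 5: prey: 59+29-24=64; pred: 14+8-5=17
Step 6: prey: 64+32-32=64; pred: 17+10-6=21
Step 7: prey: 64+32-40=56; pred: 21+13-8=26
Step 8: prey: 56+28-43=41; pred: 26+14-10=30
Step 9: prey: 41+20-36=25; pred: 30+12-12=30
Step 10: prey: 25+12-22=15; pred: 30+7-12=25
Step 11: prey: 15+7-11=11; pred: 25+3-10=18
Max prey = 64 at step 5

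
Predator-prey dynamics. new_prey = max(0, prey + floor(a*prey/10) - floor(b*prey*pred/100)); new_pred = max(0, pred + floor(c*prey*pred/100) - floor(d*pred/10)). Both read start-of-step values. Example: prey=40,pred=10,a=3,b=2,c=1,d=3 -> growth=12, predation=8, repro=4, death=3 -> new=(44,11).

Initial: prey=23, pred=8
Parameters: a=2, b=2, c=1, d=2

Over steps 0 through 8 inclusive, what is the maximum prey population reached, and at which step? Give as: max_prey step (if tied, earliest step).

Answer: 27 4

Derivation:
Step 1: prey: 23+4-3=24; pred: 8+1-1=8
Step 2: prey: 24+4-3=25; pred: 8+1-1=8
Step 3: prey: 25+5-4=26; pred: 8+2-1=9
Step 4: prey: 26+5-4=27; pred: 9+2-1=10
Step 5: prey: 27+5-5=27; pred: 10+2-2=10
Step 6: prey: 27+5-5=27; pred: 10+2-2=10
Step 7: prey: 27+5-5=27; pred: 10+2-2=10
Step 8: prey: 27+5-5=27; pred: 10+2-2=10
Max prey = 27 at step 4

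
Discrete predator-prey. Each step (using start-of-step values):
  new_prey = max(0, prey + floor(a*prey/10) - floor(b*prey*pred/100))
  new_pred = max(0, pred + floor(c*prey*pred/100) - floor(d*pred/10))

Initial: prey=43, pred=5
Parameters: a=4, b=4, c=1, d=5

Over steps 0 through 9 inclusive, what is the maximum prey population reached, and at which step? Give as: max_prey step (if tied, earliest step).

Step 1: prey: 43+17-8=52; pred: 5+2-2=5
Step 2: prey: 52+20-10=62; pred: 5+2-2=5
Step 3: prey: 62+24-12=74; pred: 5+3-2=6
Step 4: prey: 74+29-17=86; pred: 6+4-3=7
Step 5: prey: 86+34-24=96; pred: 7+6-3=10
Step 6: prey: 96+38-38=96; pred: 10+9-5=14
Step 7: prey: 96+38-53=81; pred: 14+13-7=20
Step 8: prey: 81+32-64=49; pred: 20+16-10=26
Step 9: prey: 49+19-50=18; pred: 26+12-13=25
Max prey = 96 at step 5

Answer: 96 5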